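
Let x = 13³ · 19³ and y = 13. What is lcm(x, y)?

max exponent per prime: 13³ · 19³ = 15069223

15069223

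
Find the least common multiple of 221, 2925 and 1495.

1143675

lcm(221, 2925) = 221·2925/gcd = 646425/13 = 49725
lcm(49725, 1495) = 49725·1495/gcd = 74338875/65 = 1143675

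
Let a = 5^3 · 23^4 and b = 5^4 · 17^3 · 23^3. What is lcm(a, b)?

859286770625

max exponent per prime: 5^4 · 17^3 · 23^4 = 859286770625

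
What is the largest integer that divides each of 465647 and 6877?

Euclid: 465647 = 67·6877 + 4888; 6877 = 1·4888 + 1989; 4888 = 2·1989 + 910; 1989 = 2·910 + 169; 910 = 5·169 + 65; 169 = 2·65 + 39; 65 = 1·39 + 26; 39 = 1·26 + 13; 26 = 2·13 + 0. Last nonzero remainder: 13.

13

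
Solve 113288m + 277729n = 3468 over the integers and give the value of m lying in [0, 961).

912

Reduce mod 277729: 113288m ≡ 3468 (mod 277729). With g = gcd(113288, 277729) = 289 dividing 3468, divide through: 392m ≡ 12 (mod 961).
Since gcd(392, 961) = 1, m ≡ 12·(392)⁻¹ ≡ 912 (mod 961). Smallest non-negative: 912.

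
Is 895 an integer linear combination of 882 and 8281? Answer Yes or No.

No

By Bézout, 882u − 8281v = 895 has integer solutions iff gcd(882, 8281) | 895.
Euclid: 8281 = 9·882 + 343; 882 = 2·343 + 196; 343 = 1·196 + 147; 196 = 1·147 + 49; 147 = 3·49 + 0. gcd = 49; 895 mod 49 = 13. No.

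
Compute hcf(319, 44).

11

Euclid: 319 = 7·44 + 11; 44 = 4·11 + 0. Last nonzero remainder: 11.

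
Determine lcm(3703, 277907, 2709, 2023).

16442352925929

3703 = 7 · 23²; 277907 = 7 · 29 · 37²; 2709 = 3² · 7 · 43; 2023 = 7 · 17²
lcm takes max exponent of each prime: 3² · 7 · 17² · 23² · 29 · 37² · 43 = 16442352925929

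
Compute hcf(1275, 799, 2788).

gcd(1275, 799): 1275 = 1·799 + 476; 799 = 1·476 + 323; 476 = 1·323 + 153; 323 = 2·153 + 17; 153 = 9·17 + 0 → 17
gcd(17, 2788): 2788 = 164·17 + 0 → 17

17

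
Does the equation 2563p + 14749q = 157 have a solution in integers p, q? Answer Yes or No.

Yes

gcd(2563, 14749): 14749 = 5·2563 + 1934; 2563 = 1·1934 + 629; 1934 = 3·629 + 47; 629 = 13·47 + 18; 47 = 2·18 + 11; 18 = 1·11 + 7; 11 = 1·7 + 4; 7 = 1·4 + 3; 4 = 1·3 + 1; 3 = 3·1 + 0 → 1
1 divides 157, so a solution exists.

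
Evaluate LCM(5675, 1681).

gcd first: 5675 = 3·1681 + 632; 1681 = 2·632 + 417; 632 = 1·417 + 215; 417 = 1·215 + 202; 215 = 1·202 + 13; 202 = 15·13 + 7; 13 = 1·7 + 6; 7 = 1·6 + 1; 6 = 6·1 + 0 → gcd = 1
lcm = 5675·1681/gcd = 9539675/1 = 9539675

9539675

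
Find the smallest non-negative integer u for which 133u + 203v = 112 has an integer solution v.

10

Euclid: 203 = 1·133 + 70; 133 = 1·70 + 63; 70 = 1·63 + 7; 63 = 9·7 + 0 → gcd = 7; 112 = 7·16.
Back-substitution yields 133·(-3) + 203·(2) = 7, so one solution is u = -3·16 = -48, v = 2·16 = 32.
Solutions in u differ by 203/7 = 29; the one in [0, 29) is -48 mod 29 = 10.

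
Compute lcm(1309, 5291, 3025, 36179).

1309 = 7 · 11 · 17; 5291 = 11 · 13 · 37; 3025 = 5² · 11²; 36179 = 11² · 13 · 23
lcm takes max exponent of each prime: 5² · 7 · 11² · 13 · 17 · 23 · 37 = 3982403425

3982403425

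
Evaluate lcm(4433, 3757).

1281137

4433 = 11 · 13 · 31; 3757 = 13 · 17²
max exponents: 11 · 13 · 17² · 31 = 1281137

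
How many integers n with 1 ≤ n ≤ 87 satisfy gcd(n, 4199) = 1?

72

Prime factors of 4199: 13, 17, 19. Count integers ≤ 87 divisible by none of them.
By inclusion–exclusion: 87 − ⌊87/13⌋ − ⌊87/17⌋ − ⌊87/19⌋ + ⌊87/221⌋ + ⌊87/247⌋ + ⌊87/323⌋ − ⌊87/4199⌋ = 72.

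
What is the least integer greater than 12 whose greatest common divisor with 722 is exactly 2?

722 = 2·361. Any a with gcd(a, 722) = 2 is a multiple of 2, say 2s, with s coprime to 361.
Need s > 12/2, so s ≥ 7. First s ≥ 7 with gcd(s, 361) = 1 is s = 7. Thus a = 2·7 = 14.

14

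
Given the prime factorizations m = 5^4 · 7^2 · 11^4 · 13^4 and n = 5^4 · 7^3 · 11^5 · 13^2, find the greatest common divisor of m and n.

min exponent per shared prime: 5^4 · 7^2 · 11^4 · 13^2 = 75776325625

75776325625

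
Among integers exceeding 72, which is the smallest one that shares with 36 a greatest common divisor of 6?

78

gcd(m, 36) = 6 forces 6 | m; write m = 6s. Then gcd(6s, 6·6) = 6·gcd(s, 6), so need gcd(s, 6) = 1.
6s > 72 gives s ≥ 13. The least s ≥ 13 coprime to 6 is 13, so m = 6·13 = 78.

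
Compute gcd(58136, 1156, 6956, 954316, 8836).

4

58136 = 2³ · 13² · 43; 1156 = 2² · 17²; 6956 = 2² · 37 · 47; 954316 = 2² · 11 · 23² · 41; 8836 = 2² · 47²
gcd takes min exponent of each prime: 2² = 4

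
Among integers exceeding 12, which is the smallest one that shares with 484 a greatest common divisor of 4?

16

Multiples of 4 above 12: 4·4, 4·5, … . Need the cofactor coprime to 484/4 = 121.
Checking s = 4, 5, … the first with gcd(s, 121) = 1 is s = 4, giving 16.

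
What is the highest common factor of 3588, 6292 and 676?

52

3588 = 2² · 3 · 13 · 23; 6292 = 2² · 11² · 13; 676 = 2² · 13²
gcd takes min exponent of each prime: 2² · 13 = 52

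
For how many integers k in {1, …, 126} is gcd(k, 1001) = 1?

90

Prime factors of 1001: 7, 11, 13. Count integers ≤ 126 divisible by none of them.
By inclusion–exclusion: 126 − ⌊126/7⌋ − ⌊126/11⌋ − ⌊126/13⌋ + ⌊126/77⌋ + ⌊126/91⌋ + ⌊126/143⌋ − ⌊126/1001⌋ = 90.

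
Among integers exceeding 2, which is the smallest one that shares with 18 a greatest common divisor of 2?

gcd(k, 18) = 2 forces 2 | k; write k = 2s. Then gcd(2s, 2·9) = 2·gcd(s, 9), so need gcd(s, 9) = 1.
2s > 2 gives s ≥ 2. The least s ≥ 2 coprime to 9 is 2, so k = 2·2 = 4.

4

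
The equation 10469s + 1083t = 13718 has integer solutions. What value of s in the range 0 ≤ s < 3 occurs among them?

1

gcd(10469, 1083) = 361 (Euclid: 10469 = 9·1083 + 722; 1083 = 1·722 + 361; 722 = 2·361 + 0), and 361 | 13718.
Extended Euclid: 10469·(-1) + 1083·(10) = 361. Scale by 38: s₀ = -38.
General solution s = s₀ + 3k; reducing mod 3 gives s = 1 (and t = 3).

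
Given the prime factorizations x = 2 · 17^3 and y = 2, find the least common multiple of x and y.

9826

max exponent per prime: 2 · 17^3 = 9826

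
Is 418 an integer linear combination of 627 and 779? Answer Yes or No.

gcd(627, 779): 779 = 1·627 + 152; 627 = 4·152 + 19; 152 = 8·19 + 0 → 19
19 divides 418, so a solution exists.

Yes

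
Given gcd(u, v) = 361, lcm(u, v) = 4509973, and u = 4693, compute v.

u·v = gcd·lcm = 361·4509973 = 1628100253, so v = 1628100253/4693 = 346921.

346921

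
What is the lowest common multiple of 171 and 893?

8037

gcd first: 893 = 5·171 + 38; 171 = 4·38 + 19; 38 = 2·19 + 0 → gcd = 19
lcm = 171·893/gcd = 152703/19 = 8037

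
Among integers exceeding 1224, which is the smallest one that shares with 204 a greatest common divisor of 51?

204 = 51·4. Any t with gcd(t, 204) = 51 is a multiple of 51, say 51s, with s coprime to 4.
Need s > 1224/51, so s ≥ 25. First s ≥ 25 with gcd(s, 4) = 1 is s = 25. Thus t = 51·25 = 1275.

1275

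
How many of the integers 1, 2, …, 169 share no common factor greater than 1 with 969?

101

969 = 3·17·19. Inclusion–exclusion on these primes:
169 − ⌊169/3⌋ − ⌊169/17⌋ − ⌊169/19⌋ + ⌊169/51⌋ + ⌊169/57⌋ + ⌊169/323⌋ − ⌊169/969⌋ = 101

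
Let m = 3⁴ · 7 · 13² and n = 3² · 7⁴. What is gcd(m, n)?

min exponent per shared prime: 3² · 7 = 63

63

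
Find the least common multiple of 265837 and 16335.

35887995

gcd first: 265837 = 16·16335 + 4477; 16335 = 3·4477 + 2904; 4477 = 1·2904 + 1573; 2904 = 1·1573 + 1331; 1573 = 1·1331 + 242; 1331 = 5·242 + 121; 242 = 2·121 + 0 → gcd = 121
lcm = 265837·16335/gcd = 4342447395/121 = 35887995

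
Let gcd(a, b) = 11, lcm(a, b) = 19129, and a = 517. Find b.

Using ab = gcd(a,b)·lcm(a,b) = 11·19129 = 210419, we get b = 210419/517 = 407.

407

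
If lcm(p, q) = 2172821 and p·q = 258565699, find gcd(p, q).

From gcd × lcm = pq: gcd = 258565699 / 2172821 = 119.

119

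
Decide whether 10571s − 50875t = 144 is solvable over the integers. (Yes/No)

No

By Bézout, 10571s − 50875t = 144 has integer solutions iff gcd(10571, 50875) | 144.
Euclid: 50875 = 4·10571 + 8591; 10571 = 1·8591 + 1980; 8591 = 4·1980 + 671; 1980 = 2·671 + 638; 671 = 1·638 + 33; 638 = 19·33 + 11; 33 = 3·11 + 0. gcd = 11; 144 mod 11 = 1. No.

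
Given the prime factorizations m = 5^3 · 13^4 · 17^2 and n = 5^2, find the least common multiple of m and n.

max exponent per prime: 5^3 · 13^4 · 17^2 = 1031766125

1031766125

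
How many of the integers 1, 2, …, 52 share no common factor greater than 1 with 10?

21

Prime factors of 10: 2, 5. Count integers ≤ 52 divisible by none of them.
By inclusion–exclusion: 52 − ⌊52/2⌋ − ⌊52/5⌋ + ⌊52/10⌋ = 21.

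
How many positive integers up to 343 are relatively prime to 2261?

261

2261 = 7·17·19. Inclusion–exclusion on these primes:
343 − ⌊343/7⌋ − ⌊343/17⌋ − ⌊343/19⌋ + ⌊343/119⌋ + ⌊343/133⌋ + ⌊343/323⌋ − ⌊343/2261⌋ = 261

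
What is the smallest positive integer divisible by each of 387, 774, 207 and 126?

124614

lcm(387, 774) = 387·774/gcd = 299538/387 = 774
lcm(774, 207) = 774·207/gcd = 160218/9 = 17802
lcm(17802, 126) = 17802·126/gcd = 2243052/18 = 124614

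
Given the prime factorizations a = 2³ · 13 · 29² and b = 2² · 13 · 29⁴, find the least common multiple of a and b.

73557224

max exponent per prime: 2³ · 13 · 29⁴ = 73557224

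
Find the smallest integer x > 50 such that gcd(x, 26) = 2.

gcd(x, 26) = 2 forces 2 | x; write x = 2s. Then gcd(2s, 2·13) = 2·gcd(s, 13), so need gcd(s, 13) = 1.
2s > 50 gives s ≥ 26. The least s ≥ 26 coprime to 13 is 27, so x = 2·27 = 54.

54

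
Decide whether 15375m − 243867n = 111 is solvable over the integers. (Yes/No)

Yes

By Bézout, 15375m − 243867n = 111 has integer solutions iff gcd(15375, 243867) | 111.
Euclid: 243867 = 15·15375 + 13242; 15375 = 1·13242 + 2133; 13242 = 6·2133 + 444; 2133 = 4·444 + 357; 444 = 1·357 + 87; 357 = 4·87 + 9; 87 = 9·9 + 6; 9 = 1·6 + 3; 6 = 2·3 + 0. gcd = 3; 111 mod 3 = 0. Yes.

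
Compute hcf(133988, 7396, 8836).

gcd(133988, 7396): 133988 = 18·7396 + 860; 7396 = 8·860 + 516; 860 = 1·516 + 344; 516 = 1·344 + 172; 344 = 2·172 + 0 → 172
gcd(172, 8836): 8836 = 51·172 + 64; 172 = 2·64 + 44; 64 = 1·44 + 20; 44 = 2·20 + 4; 20 = 5·4 + 0 → 4

4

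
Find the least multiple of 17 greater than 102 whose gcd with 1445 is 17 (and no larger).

119

Multiples of 17 above 102: 17·7, 17·8, … . Need the cofactor coprime to 1445/17 = 85.
Checking s = 7, 8, … the first with gcd(s, 85) = 1 is s = 7, giving 119.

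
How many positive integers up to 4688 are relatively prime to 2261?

3584

2261 = 7·17·19. Inclusion–exclusion on these primes:
4688 − ⌊4688/7⌋ − ⌊4688/17⌋ − ⌊4688/19⌋ + ⌊4688/119⌋ + ⌊4688/133⌋ + ⌊4688/323⌋ − ⌊4688/2261⌋ = 3584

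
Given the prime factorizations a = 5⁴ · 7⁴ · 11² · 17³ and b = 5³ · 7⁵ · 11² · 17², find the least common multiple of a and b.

6244567319375

max exponent per prime: 5⁴ · 7⁵ · 11² · 17³ = 6244567319375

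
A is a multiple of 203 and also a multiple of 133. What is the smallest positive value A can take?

gcd first: 203 = 1·133 + 70; 133 = 1·70 + 63; 70 = 1·63 + 7; 63 = 9·7 + 0 → gcd = 7
lcm = 203·133/gcd = 26999/7 = 3857

3857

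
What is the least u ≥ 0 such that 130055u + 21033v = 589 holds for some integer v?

251

gcd(130055, 21033) = 19 (Euclid: 130055 = 6·21033 + 3857; 21033 = 5·3857 + 1748; 3857 = 2·1748 + 361; 1748 = 4·361 + 304; 361 = 1·304 + 57; 304 = 5·57 + 19; 57 = 3·19 + 0), and 19 | 589.
Extended Euclid: 130055·(-349) + 21033·(2158) = 19. Scale by 31: u₀ = -10819.
General solution u = u₀ + 1107t; reducing mod 1107 gives u = 251 (and v = -1552).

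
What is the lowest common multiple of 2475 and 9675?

106425

gcd first: 9675 = 3·2475 + 2250; 2475 = 1·2250 + 225; 2250 = 10·225 + 0 → gcd = 225
lcm = 2475·9675/gcd = 23945625/225 = 106425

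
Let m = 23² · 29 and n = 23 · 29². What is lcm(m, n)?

max exponent per prime: 23² · 29² = 444889

444889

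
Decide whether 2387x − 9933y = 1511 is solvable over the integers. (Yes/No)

No

gcd(2387, 9933): 9933 = 4·2387 + 385; 2387 = 6·385 + 77; 385 = 5·77 + 0 → 77
77 does not divide 1511, so a solution does not exist.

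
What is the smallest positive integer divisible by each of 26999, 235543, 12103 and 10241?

26999 = 7² · 19 · 29; 235543 = 7² · 11 · 19 · 23; 12103 = 7² · 13 · 19; 10241 = 7² · 11 · 19
lcm takes max exponent of each prime: 7² · 11 · 13 · 19 · 23 · 29 = 88799711

88799711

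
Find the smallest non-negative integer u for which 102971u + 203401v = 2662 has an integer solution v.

1523

gcd(102971, 203401) = 121 (Euclid: 203401 = 1·102971 + 100430; 102971 = 1·100430 + 2541; 100430 = 39·2541 + 1331; 2541 = 1·1331 + 1210; 1331 = 1·1210 + 121; 1210 = 10·121 + 0), and 121 | 2662.
Extended Euclid: 102971·(-160) + 203401·(81) = 121. Scale by 22: u₀ = -3520.
General solution u = u₀ + 1681t; reducing mod 1681 gives u = 1523 (and v = -771).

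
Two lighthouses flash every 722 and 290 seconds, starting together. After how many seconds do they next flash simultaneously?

104690

gcd first: 722 = 2·290 + 142; 290 = 2·142 + 6; 142 = 23·6 + 4; 6 = 1·4 + 2; 4 = 2·2 + 0 → gcd = 2
lcm = 722·290/gcd = 209380/2 = 104690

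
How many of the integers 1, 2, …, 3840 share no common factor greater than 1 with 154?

1496

154 = 2·7·11. Inclusion–exclusion on these primes:
3840 − ⌊3840/2⌋ − ⌊3840/7⌋ − ⌊3840/11⌋ + ⌊3840/14⌋ + ⌊3840/22⌋ + ⌊3840/77⌋ − ⌊3840/154⌋ = 1496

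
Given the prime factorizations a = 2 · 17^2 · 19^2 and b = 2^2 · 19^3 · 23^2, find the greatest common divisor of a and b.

min exponent per shared prime: 2 · 19^2 = 722

722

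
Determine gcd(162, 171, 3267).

gcd(162, 171): 171 = 1·162 + 9; 162 = 18·9 + 0 → 9
gcd(9, 3267): 3267 = 363·9 + 0 → 9

9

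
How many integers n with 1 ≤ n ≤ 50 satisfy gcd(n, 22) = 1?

23

Prime factors of 22: 2, 11. Count integers ≤ 50 divisible by none of them.
By inclusion–exclusion: 50 − ⌊50/2⌋ − ⌊50/11⌋ + ⌊50/22⌋ = 23.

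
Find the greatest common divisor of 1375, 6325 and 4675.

275

gcd(1375, 6325): 6325 = 4·1375 + 825; 1375 = 1·825 + 550; 825 = 1·550 + 275; 550 = 2·275 + 0 → 275
gcd(275, 4675): 4675 = 17·275 + 0 → 275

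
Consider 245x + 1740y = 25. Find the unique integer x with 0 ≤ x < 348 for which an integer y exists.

Reduce mod 1740: 245x ≡ 25 (mod 1740). With g = gcd(245, 1740) = 5 dividing 25, divide through: 49x ≡ 5 (mod 348).
Since gcd(49, 348) = 1, x ≡ 5·(49)⁻¹ ≡ 341 (mod 348). Smallest non-negative: 341.

341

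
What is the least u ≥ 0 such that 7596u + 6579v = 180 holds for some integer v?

246

gcd(7596, 6579) = 9 (Euclid: 7596 = 1·6579 + 1017; 6579 = 6·1017 + 477; 1017 = 2·477 + 63; 477 = 7·63 + 36; 63 = 1·36 + 27; 36 = 1·27 + 9; 27 = 3·9 + 0), and 9 | 180.
Extended Euclid: 7596·(-207) + 6579·(239) = 9. Scale by 20: u₀ = -4140.
General solution u = u₀ + 731t; reducing mod 731 gives u = 246 (and v = -284).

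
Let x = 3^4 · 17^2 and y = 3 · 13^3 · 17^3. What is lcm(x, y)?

max exponent per prime: 3^4 · 13^3 · 17^3 = 874302741

874302741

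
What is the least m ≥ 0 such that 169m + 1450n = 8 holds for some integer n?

532

gcd(169, 1450) = 1 (Euclid: 1450 = 8·169 + 98; 169 = 1·98 + 71; 98 = 1·71 + 27; 71 = 2·27 + 17; 27 = 1·17 + 10; 17 = 1·10 + 7; 10 = 1·7 + 3; 7 = 2·3 + 1; 3 = 3·1 + 0), and 1 | 8.
Extended Euclid: 169·(429) + 1450·(-50) = 1. Scale by 8: m₀ = 3432.
General solution m = m₀ + 1450t; reducing mod 1450 gives m = 532 (and n = -62).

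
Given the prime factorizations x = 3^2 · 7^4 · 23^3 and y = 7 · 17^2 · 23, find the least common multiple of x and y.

75982927167

max exponent per prime: 3^2 · 7^4 · 17^2 · 23^3 = 75982927167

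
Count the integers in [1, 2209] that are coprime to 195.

1088

Prime factors of 195: 3, 5, 13. Count integers ≤ 2209 divisible by none of them.
By inclusion–exclusion: 2209 − ⌊2209/3⌋ − ⌊2209/5⌋ − ⌊2209/13⌋ + ⌊2209/15⌋ + ⌊2209/39⌋ + ⌊2209/65⌋ − ⌊2209/195⌋ = 1088.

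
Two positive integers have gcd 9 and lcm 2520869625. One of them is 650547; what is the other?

34875

a·b = gcd·lcm = 9·2520869625 = 22687826625, so b = 22687826625/650547 = 34875.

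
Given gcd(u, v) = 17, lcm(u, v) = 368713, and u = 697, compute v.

8993

Using uv = gcd(u,v)·lcm(u,v) = 17·368713 = 6268121, we get v = 6268121/697 = 8993.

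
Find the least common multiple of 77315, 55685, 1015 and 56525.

5761087407775

77315 = 5 · 7 · 47²; 55685 = 5 · 7 · 37 · 43; 1015 = 5 · 7 · 29; 56525 = 5² · 7 · 17 · 19
lcm takes max exponent of each prime: 5² · 7 · 17 · 19 · 29 · 37 · 43 · 47² = 5761087407775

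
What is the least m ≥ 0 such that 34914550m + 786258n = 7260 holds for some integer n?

303

gcd(34914550, 786258) = 242 (Euclid: 34914550 = 44·786258 + 319198; 786258 = 2·319198 + 147862; 319198 = 2·147862 + 23474; 147862 = 6·23474 + 7018; 23474 = 3·7018 + 2420; 7018 = 2·2420 + 2178; 2420 = 1·2178 + 242; 2178 = 9·242 + 0), and 242 | 7260.
Extended Euclid: 34914550·(335) + 786258·(-14876) = 242. Scale by 30: m₀ = 10050.
General solution m = m₀ + 3249t; reducing mod 3249 gives m = 303 (and n = -13455).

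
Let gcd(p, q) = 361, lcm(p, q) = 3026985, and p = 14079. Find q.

Using pq = gcd(p,q)·lcm(p,q) = 361·3026985 = 1092741585, we get q = 1092741585/14079 = 77615.

77615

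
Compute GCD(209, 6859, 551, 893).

209 = 11 · 19; 6859 = 19³; 551 = 19 · 29; 893 = 19 · 47
gcd takes min exponent of each prime: 19 = 19

19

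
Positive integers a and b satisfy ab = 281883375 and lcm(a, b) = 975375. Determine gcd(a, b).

From gcd × lcm = ab: gcd = 281883375 / 975375 = 289.

289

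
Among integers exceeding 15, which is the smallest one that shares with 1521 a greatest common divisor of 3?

21

Multiples of 3 above 15: 3·6, 3·7, … . Need the cofactor coprime to 1521/3 = 507.
Checking s = 6, 7, … the first with gcd(s, 507) = 1 is s = 7, giving 21.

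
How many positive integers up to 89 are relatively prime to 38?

43

Prime factors of 38: 2, 19. Count integers ≤ 89 divisible by none of them.
By inclusion–exclusion: 89 − ⌊89/2⌋ − ⌊89/19⌋ + ⌊89/38⌋ = 43.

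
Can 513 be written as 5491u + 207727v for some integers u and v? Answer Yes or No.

Yes

gcd(5491, 207727): 207727 = 37·5491 + 4560; 5491 = 1·4560 + 931; 4560 = 4·931 + 836; 931 = 1·836 + 95; 836 = 8·95 + 76; 95 = 1·76 + 19; 76 = 4·19 + 0 → 19
19 divides 513, so a solution exists.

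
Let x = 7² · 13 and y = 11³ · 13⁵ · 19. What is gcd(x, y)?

13

min exponent per shared prime: 13 = 13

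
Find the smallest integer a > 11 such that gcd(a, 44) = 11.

33

44 = 11·4. Any a with gcd(a, 44) = 11 is a multiple of 11, say 11s, with s coprime to 4.
Need s > 11/11, so s ≥ 2. First s ≥ 2 with gcd(s, 4) = 1 is s = 3. Thus a = 11·3 = 33.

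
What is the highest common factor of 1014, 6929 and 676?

gcd(1014, 6929): 6929 = 6·1014 + 845; 1014 = 1·845 + 169; 845 = 5·169 + 0 → 169
gcd(169, 676): 676 = 4·169 + 0 → 169

169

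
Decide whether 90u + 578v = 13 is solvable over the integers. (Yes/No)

No

gcd(90, 578): 578 = 6·90 + 38; 90 = 2·38 + 14; 38 = 2·14 + 10; 14 = 1·10 + 4; 10 = 2·4 + 2; 4 = 2·2 + 0 → 2
2 does not divide 13, so a solution does not exist.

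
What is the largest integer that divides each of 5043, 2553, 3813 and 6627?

gcd(5043, 2553): 5043 = 1·2553 + 2490; 2553 = 1·2490 + 63; 2490 = 39·63 + 33; 63 = 1·33 + 30; 33 = 1·30 + 3; 30 = 10·3 + 0 → 3
gcd(3, 3813): 3813 = 1271·3 + 0 → 3
gcd(3, 6627): 6627 = 2209·3 + 0 → 3

3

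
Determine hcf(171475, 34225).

25

171475 = 5² · 19³
34225 = 5² · 37²
Common: 5² = 25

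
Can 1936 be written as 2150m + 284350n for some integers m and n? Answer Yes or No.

gcd(2150, 284350): 284350 = 132·2150 + 550; 2150 = 3·550 + 500; 550 = 1·500 + 50; 500 = 10·50 + 0 → 50
50 does not divide 1936, so a solution does not exist.

No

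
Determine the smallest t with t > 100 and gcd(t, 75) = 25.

125

gcd(t, 75) = 25 forces 25 | t; write t = 25s. Then gcd(25s, 25·3) = 25·gcd(s, 3), so need gcd(s, 3) = 1.
25s > 100 gives s ≥ 5. The least s ≥ 5 coprime to 3 is 5, so t = 25·5 = 125.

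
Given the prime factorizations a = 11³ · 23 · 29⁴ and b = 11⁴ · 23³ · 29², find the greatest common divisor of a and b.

min exponent per shared prime: 11³ · 23 · 29² = 25745533

25745533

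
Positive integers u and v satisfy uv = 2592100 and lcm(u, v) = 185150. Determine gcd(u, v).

14

gcd·lcm = product, so gcd = 2592100/185150 = 14.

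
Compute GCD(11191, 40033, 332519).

11191 = 19² · 31; 40033 = 7² · 19 · 43; 332519 = 11 · 19 · 37 · 43
gcd takes min exponent of each prime: 19 = 19

19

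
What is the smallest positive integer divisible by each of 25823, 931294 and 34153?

25823 = 7² · 17 · 31; 931294 = 2 · 7² · 13 · 17 · 43; 34153 = 7² · 17 · 41
lcm takes max exponent of each prime: 2 · 7² · 13 · 17 · 31 · 41 · 43 = 1183674674

1183674674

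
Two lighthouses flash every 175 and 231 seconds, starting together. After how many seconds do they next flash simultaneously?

175 = 5² · 7; 231 = 3 · 7 · 11
max exponents: 3 · 5² · 7 · 11 = 5775

5775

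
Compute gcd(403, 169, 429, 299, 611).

403 = 13 · 31; 169 = 13²; 429 = 3 · 11 · 13; 299 = 13 · 23; 611 = 13 · 47
gcd takes min exponent of each prime: 13 = 13

13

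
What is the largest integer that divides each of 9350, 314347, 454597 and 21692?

gcd(9350, 314347): 314347 = 33·9350 + 5797; 9350 = 1·5797 + 3553; 5797 = 1·3553 + 2244; 3553 = 1·2244 + 1309; 2244 = 1·1309 + 935; 1309 = 1·935 + 374; 935 = 2·374 + 187; 374 = 2·187 + 0 → 187
gcd(187, 454597): 454597 = 2431·187 + 0 → 187
gcd(187, 21692): 21692 = 116·187 + 0 → 187

187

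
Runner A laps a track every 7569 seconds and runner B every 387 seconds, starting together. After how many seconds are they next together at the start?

325467

7569 = 3² · 29²; 387 = 3² · 43
max exponents: 3² · 29² · 43 = 325467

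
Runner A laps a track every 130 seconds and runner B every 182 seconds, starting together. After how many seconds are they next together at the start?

910

gcd first: 182 = 1·130 + 52; 130 = 2·52 + 26; 52 = 2·26 + 0 → gcd = 26
lcm = 130·182/gcd = 23660/26 = 910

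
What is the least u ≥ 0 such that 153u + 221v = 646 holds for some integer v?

10

gcd(153, 221) = 17 (Euclid: 221 = 1·153 + 68; 153 = 2·68 + 17; 68 = 4·17 + 0), and 17 | 646.
Extended Euclid: 153·(3) + 221·(-2) = 17. Scale by 38: u₀ = 114.
General solution u = u₀ + 13t; reducing mod 13 gives u = 10 (and v = -4).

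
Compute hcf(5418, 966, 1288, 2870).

14

gcd(5418, 966): 5418 = 5·966 + 588; 966 = 1·588 + 378; 588 = 1·378 + 210; 378 = 1·210 + 168; 210 = 1·168 + 42; 168 = 4·42 + 0 → 42
gcd(42, 1288): 1288 = 30·42 + 28; 42 = 1·28 + 14; 28 = 2·14 + 0 → 14
gcd(14, 2870): 2870 = 205·14 + 0 → 14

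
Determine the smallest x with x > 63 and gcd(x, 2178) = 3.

2178 = 3·726. Any x with gcd(x, 2178) = 3 is a multiple of 3, say 3s, with s coprime to 726.
Need s > 63/3, so s ≥ 22. First s ≥ 22 with gcd(s, 726) = 1 is s = 23. Thus x = 3·23 = 69.

69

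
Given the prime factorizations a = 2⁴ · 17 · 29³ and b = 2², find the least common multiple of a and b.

max exponent per prime: 2⁴ · 17 · 29³ = 6633808

6633808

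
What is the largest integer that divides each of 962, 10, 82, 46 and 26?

2

gcd(962, 10): 962 = 96·10 + 2; 10 = 5·2 + 0 → 2
gcd(2, 82): 82 = 41·2 + 0 → 2
gcd(2, 46): 46 = 23·2 + 0 → 2
gcd(2, 26): 26 = 13·2 + 0 → 2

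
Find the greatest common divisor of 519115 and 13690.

Euclid: 519115 = 37·13690 + 12585; 13690 = 1·12585 + 1105; 12585 = 11·1105 + 430; 1105 = 2·430 + 245; 430 = 1·245 + 185; 245 = 1·185 + 60; 185 = 3·60 + 5; 60 = 12·5 + 0. Last nonzero remainder: 5.

5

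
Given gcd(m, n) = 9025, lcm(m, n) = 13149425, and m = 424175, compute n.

m·n = gcd·lcm = 9025·13149425 = 118673560625, so n = 118673560625/424175 = 279775.

279775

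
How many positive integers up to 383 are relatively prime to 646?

Prime factors of 646: 2, 17, 19. Count integers ≤ 383 divisible by none of them.
By inclusion–exclusion: 383 − ⌊383/2⌋ − ⌊383/17⌋ − ⌊383/19⌋ + ⌊383/34⌋ + ⌊383/38⌋ + ⌊383/323⌋ − ⌊383/646⌋ = 172.

172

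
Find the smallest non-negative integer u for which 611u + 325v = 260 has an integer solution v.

10

Reduce mod 325: 611u ≡ 260 (mod 325). With g = gcd(611, 325) = 13 dividing 260, divide through: 47u ≡ 20 (mod 25).
Since gcd(47, 25) = 1, u ≡ 20·(47)⁻¹ ≡ 10 (mod 25). Smallest non-negative: 10.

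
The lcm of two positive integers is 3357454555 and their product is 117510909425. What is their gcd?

From gcd × lcm = ab: gcd = 117510909425 / 3357454555 = 35.

35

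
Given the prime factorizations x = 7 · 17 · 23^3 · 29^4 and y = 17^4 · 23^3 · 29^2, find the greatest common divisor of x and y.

173951599

min exponent per shared prime: 17 · 23^3 · 29^2 = 173951599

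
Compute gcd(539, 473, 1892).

539 = 7² · 11; 473 = 11 · 43; 1892 = 2² · 11 · 43
gcd takes min exponent of each prime: 11 = 11

11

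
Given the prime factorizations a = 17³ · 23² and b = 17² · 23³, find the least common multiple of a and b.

max exponent per prime: 17³ · 23³ = 59776471

59776471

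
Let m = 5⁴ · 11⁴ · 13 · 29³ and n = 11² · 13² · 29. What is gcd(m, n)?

45617

min exponent per shared prime: 11² · 13 · 29 = 45617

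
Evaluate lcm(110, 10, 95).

2090

110 = 2 · 5 · 11; 10 = 2 · 5; 95 = 5 · 19
lcm takes max exponent of each prime: 2 · 5 · 11 · 19 = 2090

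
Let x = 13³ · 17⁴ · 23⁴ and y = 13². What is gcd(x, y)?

min exponent per shared prime: 13² = 169

169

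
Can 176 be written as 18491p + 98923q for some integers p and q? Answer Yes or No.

gcd(18491, 98923): 98923 = 5·18491 + 6468; 18491 = 2·6468 + 5555; 6468 = 1·5555 + 913; 5555 = 6·913 + 77; 913 = 11·77 + 66; 77 = 1·66 + 11; 66 = 6·11 + 0 → 11
11 divides 176, so a solution exists.

Yes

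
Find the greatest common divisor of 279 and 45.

279 = 3² · 31
45 = 3² · 5
Common: 3² = 9

9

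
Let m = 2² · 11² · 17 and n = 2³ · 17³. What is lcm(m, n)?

4755784

max exponent per prime: 2³ · 11² · 17³ = 4755784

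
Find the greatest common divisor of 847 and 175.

847 = 7 · 11²
175 = 5² · 7
Common: 7 = 7

7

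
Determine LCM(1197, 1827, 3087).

1197 = 3² · 7 · 19; 1827 = 3² · 7 · 29; 3087 = 3² · 7³
lcm takes max exponent of each prime: 3² · 7³ · 19 · 29 = 1700937

1700937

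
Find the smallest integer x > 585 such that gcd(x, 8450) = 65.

Multiples of 65 above 585: 65·10, 65·11, … . Need the cofactor coprime to 8450/65 = 130.
Checking s = 10, 11, … the first with gcd(s, 130) = 1 is s = 11, giving 715.

715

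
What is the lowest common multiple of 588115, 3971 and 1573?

588115 = 5 · 11 · 17² · 37; 3971 = 11 · 19²; 1573 = 11² · 13
lcm takes max exponent of each prime: 5 · 11² · 13 · 17² · 19² · 37 = 30360260645

30360260645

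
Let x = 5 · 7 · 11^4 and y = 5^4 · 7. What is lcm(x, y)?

64054375

max exponent per prime: 5^4 · 7 · 11^4 = 64054375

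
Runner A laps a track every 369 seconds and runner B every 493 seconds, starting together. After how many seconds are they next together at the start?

181917

gcd first: 493 = 1·369 + 124; 369 = 2·124 + 121; 124 = 1·121 + 3; 121 = 40·3 + 1; 3 = 3·1 + 0 → gcd = 1
lcm = 369·493/gcd = 181917/1 = 181917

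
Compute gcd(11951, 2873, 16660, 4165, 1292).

11951 = 17 · 19 · 37; 2873 = 13² · 17; 16660 = 2² · 5 · 7² · 17; 4165 = 5 · 7² · 17; 1292 = 2² · 17 · 19
gcd takes min exponent of each prime: 17 = 17

17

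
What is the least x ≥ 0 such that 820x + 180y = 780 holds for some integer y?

6

gcd(820, 180) = 20 (Euclid: 820 = 4·180 + 100; 180 = 1·100 + 80; 100 = 1·80 + 20; 80 = 4·20 + 0), and 20 | 780.
Extended Euclid: 820·(2) + 180·(-9) = 20. Scale by 39: x₀ = 78.
General solution x = x₀ + 9t; reducing mod 9 gives x = 6 (and y = -23).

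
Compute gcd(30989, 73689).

30989 = 7 · 19 · 233
73689 = 3 · 7 · 11² · 29
Common: 7 = 7

7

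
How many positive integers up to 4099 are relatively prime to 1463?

3027

1463 = 7·11·19. Inclusion–exclusion on these primes:
4099 − ⌊4099/7⌋ − ⌊4099/11⌋ − ⌊4099/19⌋ + ⌊4099/77⌋ + ⌊4099/133⌋ + ⌊4099/209⌋ − ⌊4099/1463⌋ = 3027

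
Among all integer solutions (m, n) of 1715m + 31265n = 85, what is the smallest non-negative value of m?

Euclid: 31265 = 18·1715 + 395; 1715 = 4·395 + 135; 395 = 2·135 + 125; 135 = 1·125 + 10; 125 = 12·10 + 5; 10 = 2·5 + 0 → gcd = 5; 85 = 5·17.
Back-substitution yields 1715·(-3008) + 31265·(165) = 5, so one solution is m = -3008·17 = -51136, n = 165·17 = 2805.
Solutions in m differ by 31265/5 = 6253; the one in [0, 6253) is -51136 mod 6253 = 5141.

5141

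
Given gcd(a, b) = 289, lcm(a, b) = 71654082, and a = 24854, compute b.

Using ab = gcd(a,b)·lcm(a,b) = 289·71654082 = 20708029698, we get b = 20708029698/24854 = 833187.

833187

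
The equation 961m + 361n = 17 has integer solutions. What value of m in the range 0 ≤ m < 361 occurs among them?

Reduce mod 361: 961m ≡ 17 (mod 361). With g = gcd(961, 361) = 1 dividing 17, divide through: 961m ≡ 17 (mod 361).
Since gcd(961, 361) = 1, m ≡ 17·(961)⁻¹ ≡ 62 (mod 361). Smallest non-negative: 62.

62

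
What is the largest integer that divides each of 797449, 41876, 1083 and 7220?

361

gcd(797449, 41876): 797449 = 19·41876 + 1805; 41876 = 23·1805 + 361; 1805 = 5·361 + 0 → 361
gcd(361, 1083): 1083 = 3·361 + 0 → 361
gcd(361, 7220): 7220 = 20·361 + 0 → 361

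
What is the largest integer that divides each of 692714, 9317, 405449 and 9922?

11

gcd(692714, 9317): 692714 = 74·9317 + 3256; 9317 = 2·3256 + 2805; 3256 = 1·2805 + 451; 2805 = 6·451 + 99; 451 = 4·99 + 55; 99 = 1·55 + 44; 55 = 1·44 + 11; 44 = 4·11 + 0 → 11
gcd(11, 405449): 405449 = 36859·11 + 0 → 11
gcd(11, 9922): 9922 = 902·11 + 0 → 11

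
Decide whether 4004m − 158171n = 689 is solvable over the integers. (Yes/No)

gcd(4004, 158171): 158171 = 39·4004 + 2015; 4004 = 1·2015 + 1989; 2015 = 1·1989 + 26; 1989 = 76·26 + 13; 26 = 2·13 + 0 → 13
13 divides 689, so a solution exists.

Yes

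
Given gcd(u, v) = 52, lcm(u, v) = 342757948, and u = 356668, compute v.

49972

Using uv = gcd(u,v)·lcm(u,v) = 52·342757948 = 17823413296, we get v = 17823413296/356668 = 49972.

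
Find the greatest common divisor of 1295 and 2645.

5

Euclid: 2645 = 2·1295 + 55; 1295 = 23·55 + 30; 55 = 1·30 + 25; 30 = 1·25 + 5; 25 = 5·5 + 0. Last nonzero remainder: 5.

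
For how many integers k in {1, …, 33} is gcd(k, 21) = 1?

21 = 3·7. Inclusion–exclusion on these primes:
33 − ⌊33/3⌋ − ⌊33/7⌋ + ⌊33/21⌋ = 19

19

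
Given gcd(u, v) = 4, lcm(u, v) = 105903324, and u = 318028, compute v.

Using uv = gcd(u,v)·lcm(u,v) = 4·105903324 = 423613296, we get v = 423613296/318028 = 1332.

1332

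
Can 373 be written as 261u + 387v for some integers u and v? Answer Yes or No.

By Bézout, 261u + 387v = 373 has integer solutions iff gcd(261, 387) | 373.
Euclid: 387 = 1·261 + 126; 261 = 2·126 + 9; 126 = 14·9 + 0. gcd = 9; 373 mod 9 = 4. No.

No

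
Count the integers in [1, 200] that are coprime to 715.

134

Prime factors of 715: 5, 11, 13. Count integers ≤ 200 divisible by none of them.
By inclusion–exclusion: 200 − ⌊200/5⌋ − ⌊200/11⌋ − ⌊200/13⌋ + ⌊200/55⌋ + ⌊200/65⌋ + ⌊200/143⌋ − ⌊200/715⌋ = 134.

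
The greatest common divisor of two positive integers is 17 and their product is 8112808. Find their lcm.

477224

Since gcd(m,n)·lcm(m,n) = mn, lcm = 8112808/17 = 477224.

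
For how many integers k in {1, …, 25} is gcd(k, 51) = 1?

Prime factors of 51: 3, 17. Count integers ≤ 25 divisible by none of them.
By inclusion–exclusion: 25 − ⌊25/3⌋ − ⌊25/17⌋ + ⌊25/51⌋ = 16.

16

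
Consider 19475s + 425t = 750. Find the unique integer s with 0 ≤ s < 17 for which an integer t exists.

Reduce mod 425: 19475s ≡ 750 (mod 425). With g = gcd(19475, 425) = 25 dividing 750, divide through: 779s ≡ 30 (mod 17).
Since gcd(779, 17) = 1, s ≡ 30·(779)⁻¹ ≡ 7 (mod 17). Smallest non-negative: 7.

7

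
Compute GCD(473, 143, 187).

473 = 11 · 43; 143 = 11 · 13; 187 = 11 · 17
gcd takes min exponent of each prime: 11 = 11

11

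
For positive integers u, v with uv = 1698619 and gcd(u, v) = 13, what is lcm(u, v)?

gcd·lcm = product, so lcm = 1698619/13 = 130663.

130663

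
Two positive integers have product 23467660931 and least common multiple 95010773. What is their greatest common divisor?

247

From gcd × lcm = uv: gcd = 23467660931 / 95010773 = 247.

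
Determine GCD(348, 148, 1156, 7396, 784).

4

348 = 2² · 3 · 29; 148 = 2² · 37; 1156 = 2² · 17²; 7396 = 2² · 43²; 784 = 2⁴ · 7²
gcd takes min exponent of each prime: 2² = 4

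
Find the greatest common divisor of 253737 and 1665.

9

Euclid: 253737 = 152·1665 + 657; 1665 = 2·657 + 351; 657 = 1·351 + 306; 351 = 1·306 + 45; 306 = 6·45 + 36; 45 = 1·36 + 9; 36 = 4·9 + 0. Last nonzero remainder: 9.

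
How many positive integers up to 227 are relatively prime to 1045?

158

Prime factors of 1045: 5, 11, 19. Count integers ≤ 227 divisible by none of them.
By inclusion–exclusion: 227 − ⌊227/5⌋ − ⌊227/11⌋ − ⌊227/19⌋ + ⌊227/55⌋ + ⌊227/95⌋ + ⌊227/209⌋ − ⌊227/1045⌋ = 158.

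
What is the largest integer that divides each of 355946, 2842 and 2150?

gcd(355946, 2842): 355946 = 125·2842 + 696; 2842 = 4·696 + 58; 696 = 12·58 + 0 → 58
gcd(58, 2150): 2150 = 37·58 + 4; 58 = 14·4 + 2; 4 = 2·2 + 0 → 2

2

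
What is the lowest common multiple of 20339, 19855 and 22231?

1725459065

20339 = 11 · 43²; 19855 = 5 · 11 · 19²; 22231 = 11 · 43 · 47
lcm takes max exponent of each prime: 5 · 11 · 19² · 43² · 47 = 1725459065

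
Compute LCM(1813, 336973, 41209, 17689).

1813 = 7² · 37; 336973 = 7² · 13 · 23²; 41209 = 7² · 29²; 17689 = 7² · 19²
lcm takes max exponent of each prime: 7² · 13 · 19² · 23² · 29² · 37 = 3785297571601

3785297571601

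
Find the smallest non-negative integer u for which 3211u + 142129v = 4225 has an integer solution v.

Reduce mod 142129: 3211u ≡ 4225 (mod 142129). With g = gcd(3211, 142129) = 169 dividing 4225, divide through: 19u ≡ 25 (mod 841).
Since gcd(19, 841) = 1, u ≡ 25·(19)⁻¹ ≡ 621 (mod 841). Smallest non-negative: 621.

621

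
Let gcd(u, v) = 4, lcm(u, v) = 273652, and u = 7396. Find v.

u·v = gcd·lcm = 4·273652 = 1094608, so v = 1094608/7396 = 148.

148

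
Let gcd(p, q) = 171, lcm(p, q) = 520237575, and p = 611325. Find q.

p·q = gcd·lcm = 171·520237575 = 88960625325, so q = 88960625325/611325 = 145521.

145521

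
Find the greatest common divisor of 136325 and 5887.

7

136325 = 5² · 7 · 19 · 41
5887 = 7 · 29²
Common: 7 = 7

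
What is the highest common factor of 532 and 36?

Euclid: 532 = 14·36 + 28; 36 = 1·28 + 8; 28 = 3·8 + 4; 8 = 2·4 + 0. Last nonzero remainder: 4.

4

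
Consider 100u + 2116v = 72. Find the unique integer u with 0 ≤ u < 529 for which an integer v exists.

Reduce mod 2116: 100u ≡ 72 (mod 2116). With g = gcd(100, 2116) = 4 dividing 72, divide through: 25u ≡ 18 (mod 529).
Since gcd(25, 529) = 1, u ≡ 18·(25)⁻¹ ≡ 170 (mod 529). Smallest non-negative: 170.

170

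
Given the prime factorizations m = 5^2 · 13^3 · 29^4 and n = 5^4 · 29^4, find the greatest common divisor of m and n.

17682025

min exponent per shared prime: 5^2 · 29^4 = 17682025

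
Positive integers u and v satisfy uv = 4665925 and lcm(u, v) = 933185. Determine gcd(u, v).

From gcd × lcm = uv: gcd = 4665925 / 933185 = 5.

5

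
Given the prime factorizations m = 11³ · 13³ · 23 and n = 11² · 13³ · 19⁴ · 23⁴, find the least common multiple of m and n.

max exponent per prime: 11³ · 13³ · 19⁴ · 23⁴ = 106643369917868927

106643369917868927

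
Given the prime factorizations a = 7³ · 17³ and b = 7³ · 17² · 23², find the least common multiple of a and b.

891449111

max exponent per prime: 7³ · 17³ · 23² = 891449111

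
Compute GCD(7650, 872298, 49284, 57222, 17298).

7650 = 2 · 3² · 5² · 17; 872298 = 2 · 3² · 7² · 23 · 43; 49284 = 2² · 3² · 37²; 57222 = 2 · 3² · 11 · 17²; 17298 = 2 · 3² · 31²
gcd takes min exponent of each prime: 2 · 3² = 18

18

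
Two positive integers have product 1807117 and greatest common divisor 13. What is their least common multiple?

139009

gcd·lcm = product, so lcm = 1807117/13 = 139009.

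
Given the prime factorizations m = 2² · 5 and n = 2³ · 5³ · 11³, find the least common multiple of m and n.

max exponent per prime: 2³ · 5³ · 11³ = 1331000

1331000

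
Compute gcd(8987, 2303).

8987 = 11 · 19 · 43
2303 = 7² · 47
Common: 1 = 1

1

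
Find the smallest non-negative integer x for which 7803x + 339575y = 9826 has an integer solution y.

567

Euclid: 339575 = 43·7803 + 4046; 7803 = 1·4046 + 3757; 4046 = 1·3757 + 289; 3757 = 13·289 + 0 → gcd = 289; 9826 = 289·34.
Back-substitution yields 7803·(-87) + 339575·(2) = 289, so one solution is x = -87·34 = -2958, y = 2·34 = 68.
Solutions in x differ by 339575/289 = 1175; the one in [0, 1175) is -2958 mod 1175 = 567.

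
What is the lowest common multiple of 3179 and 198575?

3179 = 11 · 17²; 198575 = 5² · 13² · 47
max exponents: 5² · 11 · 13² · 17² · 47 = 631269925

631269925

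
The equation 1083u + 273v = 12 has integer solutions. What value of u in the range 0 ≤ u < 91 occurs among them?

gcd(1083, 273) = 3 (Euclid: 1083 = 3·273 + 264; 273 = 1·264 + 9; 264 = 29·9 + 3; 9 = 3·3 + 0), and 3 | 12.
Extended Euclid: 1083·(30) + 273·(-119) = 3. Scale by 4: u₀ = 120.
General solution u = u₀ + 91t; reducing mod 91 gives u = 29 (and v = -115).

29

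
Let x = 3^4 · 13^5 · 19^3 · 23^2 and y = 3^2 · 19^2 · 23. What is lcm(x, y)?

max exponent per prime: 3^4 · 13^5 · 19^3 · 23^2 = 109123492039263

109123492039263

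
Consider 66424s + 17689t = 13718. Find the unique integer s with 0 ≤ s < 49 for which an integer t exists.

5

Euclid: 66424 = 3·17689 + 13357; 17689 = 1·13357 + 4332; 13357 = 3·4332 + 361; 4332 = 12·361 + 0 → gcd = 361; 13718 = 361·38.
Back-substitution yields 66424·(4) + 17689·(-15) = 361, so one solution is s = 4·38 = 152, t = -15·38 = -570.
Solutions in s differ by 17689/361 = 49; the one in [0, 49) is 152 mod 49 = 5.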